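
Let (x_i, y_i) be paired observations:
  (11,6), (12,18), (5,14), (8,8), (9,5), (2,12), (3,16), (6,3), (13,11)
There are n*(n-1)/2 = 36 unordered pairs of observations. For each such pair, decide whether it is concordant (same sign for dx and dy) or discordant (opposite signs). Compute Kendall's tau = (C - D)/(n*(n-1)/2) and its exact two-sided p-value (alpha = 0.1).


Step 1: Enumerate the 36 unordered pairs (i,j) with i<j and classify each by sign(x_j-x_i) * sign(y_j-y_i).
  (1,2):dx=+1,dy=+12->C; (1,3):dx=-6,dy=+8->D; (1,4):dx=-3,dy=+2->D; (1,5):dx=-2,dy=-1->C
  (1,6):dx=-9,dy=+6->D; (1,7):dx=-8,dy=+10->D; (1,8):dx=-5,dy=-3->C; (1,9):dx=+2,dy=+5->C
  (2,3):dx=-7,dy=-4->C; (2,4):dx=-4,dy=-10->C; (2,5):dx=-3,dy=-13->C; (2,6):dx=-10,dy=-6->C
  (2,7):dx=-9,dy=-2->C; (2,8):dx=-6,dy=-15->C; (2,9):dx=+1,dy=-7->D; (3,4):dx=+3,dy=-6->D
  (3,5):dx=+4,dy=-9->D; (3,6):dx=-3,dy=-2->C; (3,7):dx=-2,dy=+2->D; (3,8):dx=+1,dy=-11->D
  (3,9):dx=+8,dy=-3->D; (4,5):dx=+1,dy=-3->D; (4,6):dx=-6,dy=+4->D; (4,7):dx=-5,dy=+8->D
  (4,8):dx=-2,dy=-5->C; (4,9):dx=+5,dy=+3->C; (5,6):dx=-7,dy=+7->D; (5,7):dx=-6,dy=+11->D
  (5,8):dx=-3,dy=-2->C; (5,9):dx=+4,dy=+6->C; (6,7):dx=+1,dy=+4->C; (6,8):dx=+4,dy=-9->D
  (6,9):dx=+11,dy=-1->D; (7,8):dx=+3,dy=-13->D; (7,9):dx=+10,dy=-5->D; (8,9):dx=+7,dy=+8->C
Step 2: C = 17, D = 19, total pairs = 36.
Step 3: tau = (C - D)/(n(n-1)/2) = (17 - 19)/36 = -0.055556.
Step 4: Exact two-sided p-value (enumerate n! = 362880 permutations of y under H0): p = 0.919455.
Step 5: alpha = 0.1. fail to reject H0.

tau_b = -0.0556 (C=17, D=19), p = 0.919455, fail to reject H0.


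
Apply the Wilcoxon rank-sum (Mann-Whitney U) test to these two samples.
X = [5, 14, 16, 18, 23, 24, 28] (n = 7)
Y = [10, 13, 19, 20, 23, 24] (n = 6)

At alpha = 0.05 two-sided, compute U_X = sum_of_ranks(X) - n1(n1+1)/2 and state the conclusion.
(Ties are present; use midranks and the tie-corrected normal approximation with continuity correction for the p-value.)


Step 1: Combine and sort all 13 observations; assign midranks.
sorted (value, group): (5,X), (10,Y), (13,Y), (14,X), (16,X), (18,X), (19,Y), (20,Y), (23,X), (23,Y), (24,X), (24,Y), (28,X)
ranks: 5->1, 10->2, 13->3, 14->4, 16->5, 18->6, 19->7, 20->8, 23->9.5, 23->9.5, 24->11.5, 24->11.5, 28->13
Step 2: Rank sum for X: R1 = 1 + 4 + 5 + 6 + 9.5 + 11.5 + 13 = 50.
Step 3: U_X = R1 - n1(n1+1)/2 = 50 - 7*8/2 = 50 - 28 = 22.
       U_Y = n1*n2 - U_X = 42 - 22 = 20.
Step 4: Ties are present, so use the tie-corrected normal approximation (with continuity correction) for the p-value.
Step 5: p-value = 0.942900; compare to alpha = 0.05. fail to reject H0.

U_X = 22, p = 0.942900, fail to reject H0 at alpha = 0.05.


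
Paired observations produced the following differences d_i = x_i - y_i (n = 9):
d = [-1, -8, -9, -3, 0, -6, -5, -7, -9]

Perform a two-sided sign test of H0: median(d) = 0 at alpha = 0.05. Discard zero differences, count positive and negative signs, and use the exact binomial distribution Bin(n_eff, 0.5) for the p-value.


Step 1: Discard zero differences. Original n = 9; n_eff = number of nonzero differences = 8.
Nonzero differences (with sign): -1, -8, -9, -3, -6, -5, -7, -9
Step 2: Count signs: positive = 0, negative = 8.
Step 3: Under H0: P(positive) = 0.5, so the number of positives S ~ Bin(8, 0.5).
Step 4: Two-sided exact p-value = sum of Bin(8,0.5) probabilities at or below the observed probability = 0.007812.
Step 5: alpha = 0.05. reject H0.

n_eff = 8, pos = 0, neg = 8, p = 0.007812, reject H0.


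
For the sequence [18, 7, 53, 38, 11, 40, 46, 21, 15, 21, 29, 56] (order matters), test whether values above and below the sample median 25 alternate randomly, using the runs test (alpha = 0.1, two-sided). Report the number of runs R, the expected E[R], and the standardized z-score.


Step 1: Compute median = 25; label A = above, B = below.
Labels in order: BBAABAABBBAA  (n_A = 6, n_B = 6)
Step 2: Count runs R = 6.
Step 3: Under H0 (random ordering), E[R] = 2*n_A*n_B/(n_A+n_B) + 1 = 2*6*6/12 + 1 = 7.0000.
        Var[R] = 2*n_A*n_B*(2*n_A*n_B - n_A - n_B) / ((n_A+n_B)^2 * (n_A+n_B-1)) = 4320/1584 = 2.7273.
        SD[R] = 1.6514.
Step 4: Continuity-corrected z = (R + 0.5 - E[R]) / SD[R] = (6 + 0.5 - 7.0000) / 1.6514 = -0.3028.
Step 5: Two-sided p-value via normal approximation = 2*(1 - Phi(|z|)) = 0.762069.
Step 6: alpha = 0.1. fail to reject H0.

R = 6, z = -0.3028, p = 0.762069, fail to reject H0.


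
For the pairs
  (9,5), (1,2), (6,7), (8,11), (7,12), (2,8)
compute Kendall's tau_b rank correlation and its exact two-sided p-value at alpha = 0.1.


Step 1: Enumerate the 15 unordered pairs (i,j) with i<j and classify each by sign(x_j-x_i) * sign(y_j-y_i).
  (1,2):dx=-8,dy=-3->C; (1,3):dx=-3,dy=+2->D; (1,4):dx=-1,dy=+6->D; (1,5):dx=-2,dy=+7->D
  (1,6):dx=-7,dy=+3->D; (2,3):dx=+5,dy=+5->C; (2,4):dx=+7,dy=+9->C; (2,5):dx=+6,dy=+10->C
  (2,6):dx=+1,dy=+6->C; (3,4):dx=+2,dy=+4->C; (3,5):dx=+1,dy=+5->C; (3,6):dx=-4,dy=+1->D
  (4,5):dx=-1,dy=+1->D; (4,6):dx=-6,dy=-3->C; (5,6):dx=-5,dy=-4->C
Step 2: C = 9, D = 6, total pairs = 15.
Step 3: tau = (C - D)/(n(n-1)/2) = (9 - 6)/15 = 0.200000.
Step 4: Exact two-sided p-value (enumerate n! = 720 permutations of y under H0): p = 0.719444.
Step 5: alpha = 0.1. fail to reject H0.

tau_b = 0.2000 (C=9, D=6), p = 0.719444, fail to reject H0.


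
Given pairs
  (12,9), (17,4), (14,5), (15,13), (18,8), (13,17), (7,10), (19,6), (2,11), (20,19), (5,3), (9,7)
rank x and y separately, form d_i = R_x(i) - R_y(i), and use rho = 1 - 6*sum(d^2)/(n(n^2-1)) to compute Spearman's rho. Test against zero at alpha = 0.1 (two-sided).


Step 1: Rank x and y separately (midranks; no ties here).
rank(x): 12->5, 17->9, 14->7, 15->8, 18->10, 13->6, 7->3, 19->11, 2->1, 20->12, 5->2, 9->4
rank(y): 9->7, 4->2, 5->3, 13->10, 8->6, 17->11, 10->8, 6->4, 11->9, 19->12, 3->1, 7->5
Step 2: d_i = R_x(i) - R_y(i); compute d_i^2.
  (5-7)^2=4, (9-2)^2=49, (7-3)^2=16, (8-10)^2=4, (10-6)^2=16, (6-11)^2=25, (3-8)^2=25, (11-4)^2=49, (1-9)^2=64, (12-12)^2=0, (2-1)^2=1, (4-5)^2=1
sum(d^2) = 254.
Step 3: rho = 1 - 6*254 / (12*(12^2 - 1)) = 1 - 1524/1716 = 0.111888.
Step 4: Under H0, t = rho * sqrt((n-2)/(1-rho^2)) = 0.3561 ~ t(10).
Step 5: Two-sided p-value from the t-distribution with 10 df = 0.729195.
Step 6: alpha = 0.1. fail to reject H0.

rho = 0.1119, p = 0.729195, fail to reject H0 at alpha = 0.1.


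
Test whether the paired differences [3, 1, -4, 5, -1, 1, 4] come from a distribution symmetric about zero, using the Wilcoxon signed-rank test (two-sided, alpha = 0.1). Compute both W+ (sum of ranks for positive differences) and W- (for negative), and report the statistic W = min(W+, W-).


Step 1: Drop any zero differences (none here) and take |d_i|.
|d| = [3, 1, 4, 5, 1, 1, 4]
Step 2: Midrank |d_i| (ties get averaged ranks).
ranks: |3|->4, |1|->2, |4|->5.5, |5|->7, |1|->2, |1|->2, |4|->5.5
Step 3: Attach original signs; sum ranks with positive sign and with negative sign.
W+ = 4 + 2 + 7 + 2 + 5.5 = 20.5
W- = 5.5 + 2 = 7.5
(Check: W+ + W- = 28 should equal n(n+1)/2 = 28.)
Step 4: Test statistic W = min(W+, W-) = 7.5.
Step 5: Ties in |d|, so use the tie-corrected normal approximation.
        E[W] = n(n+1)/4 = 7*8/4 = 14.
        Tie groups: |d|=1 (t=3), |d|=4 (t=2); sum(t^3 - t) = 30.
        Var[W] = n(n+1)(2n+1)/24 - sum(t^3-t)/48 = 840/24 - 30/48 = 34.375.
        z = (W - E[W]) / sqrt(Var[W]) = (7.5 - 14) / 5.8630 = -1.1086.
        Two-sided p = 2*Phi(z) = 0.267584.
Step 6: alpha = 0.1. fail to reject H0.

W+ = 20.5, W- = 7.5, W = min = 7.5, p = 0.267584, fail to reject H0.


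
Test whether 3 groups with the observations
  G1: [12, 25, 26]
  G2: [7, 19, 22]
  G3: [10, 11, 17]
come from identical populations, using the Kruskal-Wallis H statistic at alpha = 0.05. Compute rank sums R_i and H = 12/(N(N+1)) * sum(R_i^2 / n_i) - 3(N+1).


Step 1: Combine all N = 9 observations and assign midranks.
sorted (value, group, rank): (7,G2,1), (10,G3,2), (11,G3,3), (12,G1,4), (17,G3,5), (19,G2,6), (22,G2,7), (25,G1,8), (26,G1,9)
Step 2: Sum ranks within each group.
R_1 = 21 (n_1 = 3)
R_2 = 14 (n_2 = 3)
R_3 = 10 (n_3 = 3)
Step 3: H = 12/(N(N+1)) * sum(R_i^2/n_i) - 3(N+1)
     = 12/(9*10) * (21^2/3 + 14^2/3 + 10^2/3) - 3*10
     = 0.133333 * 245.667 - 30
     = 2.755556.
Step 4: No ties, so H is used without correction.
Step 5: Under H0, H ~ chi^2(2); p-value = 0.252138.
Step 6: alpha = 0.05. fail to reject H0.

H = 2.7556, df = 2, p = 0.252138, fail to reject H0.


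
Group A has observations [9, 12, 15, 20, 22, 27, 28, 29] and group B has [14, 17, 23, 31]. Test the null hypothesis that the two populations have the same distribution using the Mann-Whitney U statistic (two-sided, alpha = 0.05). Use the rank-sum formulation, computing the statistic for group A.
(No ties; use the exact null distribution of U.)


Step 1: Combine and sort all 12 observations; assign midranks.
sorted (value, group): (9,X), (12,X), (14,Y), (15,X), (17,Y), (20,X), (22,X), (23,Y), (27,X), (28,X), (29,X), (31,Y)
ranks: 9->1, 12->2, 14->3, 15->4, 17->5, 20->6, 22->7, 23->8, 27->9, 28->10, 29->11, 31->12
Step 2: Rank sum for X: R1 = 1 + 2 + 4 + 6 + 7 + 9 + 10 + 11 = 50.
Step 3: U_X = R1 - n1(n1+1)/2 = 50 - 8*9/2 = 50 - 36 = 14.
       U_Y = n1*n2 - U_X = 32 - 14 = 18.
Step 4: No ties, so the exact null distribution of U (based on enumerating the C(12,8) = 495 equally likely rank assignments) gives the two-sided p-value.
Step 5: p-value = 0.808081; compare to alpha = 0.05. fail to reject H0.

U_X = 14, p = 0.808081, fail to reject H0 at alpha = 0.05.


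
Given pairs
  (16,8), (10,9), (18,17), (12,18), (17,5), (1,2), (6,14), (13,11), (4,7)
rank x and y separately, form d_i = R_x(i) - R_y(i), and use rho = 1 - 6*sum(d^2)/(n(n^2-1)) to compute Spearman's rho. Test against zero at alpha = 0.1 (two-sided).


Step 1: Rank x and y separately (midranks; no ties here).
rank(x): 16->7, 10->4, 18->9, 12->5, 17->8, 1->1, 6->3, 13->6, 4->2
rank(y): 8->4, 9->5, 17->8, 18->9, 5->2, 2->1, 14->7, 11->6, 7->3
Step 2: d_i = R_x(i) - R_y(i); compute d_i^2.
  (7-4)^2=9, (4-5)^2=1, (9-8)^2=1, (5-9)^2=16, (8-2)^2=36, (1-1)^2=0, (3-7)^2=16, (6-6)^2=0, (2-3)^2=1
sum(d^2) = 80.
Step 3: rho = 1 - 6*80 / (9*(9^2 - 1)) = 1 - 480/720 = 0.333333.
Step 4: Under H0, t = rho * sqrt((n-2)/(1-rho^2)) = 0.9354 ~ t(7).
Step 5: Two-sided p-value from the t-distribution with 7 df = 0.380713.
Step 6: alpha = 0.1. fail to reject H0.

rho = 0.3333, p = 0.380713, fail to reject H0 at alpha = 0.1.


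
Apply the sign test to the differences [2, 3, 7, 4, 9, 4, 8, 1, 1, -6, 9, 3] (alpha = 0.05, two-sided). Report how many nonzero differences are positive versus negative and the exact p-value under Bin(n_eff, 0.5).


Step 1: Discard zero differences. Original n = 12; n_eff = number of nonzero differences = 12.
Nonzero differences (with sign): +2, +3, +7, +4, +9, +4, +8, +1, +1, -6, +9, +3
Step 2: Count signs: positive = 11, negative = 1.
Step 3: Under H0: P(positive) = 0.5, so the number of positives S ~ Bin(12, 0.5).
Step 4: Two-sided exact p-value = sum of Bin(12,0.5) probabilities at or below the observed probability = 0.006348.
Step 5: alpha = 0.05. reject H0.

n_eff = 12, pos = 11, neg = 1, p = 0.006348, reject H0.


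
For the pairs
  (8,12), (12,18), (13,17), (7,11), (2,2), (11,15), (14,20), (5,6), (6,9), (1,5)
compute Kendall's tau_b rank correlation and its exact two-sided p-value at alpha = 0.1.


Step 1: Enumerate the 45 unordered pairs (i,j) with i<j and classify each by sign(x_j-x_i) * sign(y_j-y_i).
  (1,2):dx=+4,dy=+6->C; (1,3):dx=+5,dy=+5->C; (1,4):dx=-1,dy=-1->C; (1,5):dx=-6,dy=-10->C
  (1,6):dx=+3,dy=+3->C; (1,7):dx=+6,dy=+8->C; (1,8):dx=-3,dy=-6->C; (1,9):dx=-2,dy=-3->C
  (1,10):dx=-7,dy=-7->C; (2,3):dx=+1,dy=-1->D; (2,4):dx=-5,dy=-7->C; (2,5):dx=-10,dy=-16->C
  (2,6):dx=-1,dy=-3->C; (2,7):dx=+2,dy=+2->C; (2,8):dx=-7,dy=-12->C; (2,9):dx=-6,dy=-9->C
  (2,10):dx=-11,dy=-13->C; (3,4):dx=-6,dy=-6->C; (3,5):dx=-11,dy=-15->C; (3,6):dx=-2,dy=-2->C
  (3,7):dx=+1,dy=+3->C; (3,8):dx=-8,dy=-11->C; (3,9):dx=-7,dy=-8->C; (3,10):dx=-12,dy=-12->C
  (4,5):dx=-5,dy=-9->C; (4,6):dx=+4,dy=+4->C; (4,7):dx=+7,dy=+9->C; (4,8):dx=-2,dy=-5->C
  (4,9):dx=-1,dy=-2->C; (4,10):dx=-6,dy=-6->C; (5,6):dx=+9,dy=+13->C; (5,7):dx=+12,dy=+18->C
  (5,8):dx=+3,dy=+4->C; (5,9):dx=+4,dy=+7->C; (5,10):dx=-1,dy=+3->D; (6,7):dx=+3,dy=+5->C
  (6,8):dx=-6,dy=-9->C; (6,9):dx=-5,dy=-6->C; (6,10):dx=-10,dy=-10->C; (7,8):dx=-9,dy=-14->C
  (7,9):dx=-8,dy=-11->C; (7,10):dx=-13,dy=-15->C; (8,9):dx=+1,dy=+3->C; (8,10):dx=-4,dy=-1->C
  (9,10):dx=-5,dy=-4->C
Step 2: C = 43, D = 2, total pairs = 45.
Step 3: tau = (C - D)/(n(n-1)/2) = (43 - 2)/45 = 0.911111.
Step 4: Exact two-sided p-value (enumerate n! = 3628800 permutations of y under H0): p = 0.000030.
Step 5: alpha = 0.1. reject H0.

tau_b = 0.9111 (C=43, D=2), p = 0.000030, reject H0.


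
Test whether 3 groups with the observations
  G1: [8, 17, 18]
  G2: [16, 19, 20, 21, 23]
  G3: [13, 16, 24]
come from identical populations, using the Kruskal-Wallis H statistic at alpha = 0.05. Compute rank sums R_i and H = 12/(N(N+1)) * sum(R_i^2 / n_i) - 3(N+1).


Step 1: Combine all N = 11 observations and assign midranks.
sorted (value, group, rank): (8,G1,1), (13,G3,2), (16,G2,3.5), (16,G3,3.5), (17,G1,5), (18,G1,6), (19,G2,7), (20,G2,8), (21,G2,9), (23,G2,10), (24,G3,11)
Step 2: Sum ranks within each group.
R_1 = 12 (n_1 = 3)
R_2 = 37.5 (n_2 = 5)
R_3 = 16.5 (n_3 = 3)
Step 3: H = 12/(N(N+1)) * sum(R_i^2/n_i) - 3(N+1)
     = 12/(11*12) * (12^2/3 + 37.5^2/5 + 16.5^2/3) - 3*12
     = 0.090909 * 420 - 36
     = 2.181818.
Step 4: Ties present; correction factor C = 1 - 6/(11^3 - 11) = 0.995455. Corrected H = 2.181818 / 0.995455 = 2.191781.
Step 5: Under H0, H ~ chi^2(2); p-value = 0.334242.
Step 6: alpha = 0.05. fail to reject H0.

H = 2.1918, df = 2, p = 0.334242, fail to reject H0.


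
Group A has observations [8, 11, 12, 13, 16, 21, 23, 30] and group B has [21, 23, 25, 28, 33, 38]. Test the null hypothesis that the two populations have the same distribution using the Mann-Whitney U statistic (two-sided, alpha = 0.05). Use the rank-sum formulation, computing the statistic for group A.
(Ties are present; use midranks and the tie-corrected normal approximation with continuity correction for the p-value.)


Step 1: Combine and sort all 14 observations; assign midranks.
sorted (value, group): (8,X), (11,X), (12,X), (13,X), (16,X), (21,X), (21,Y), (23,X), (23,Y), (25,Y), (28,Y), (30,X), (33,Y), (38,Y)
ranks: 8->1, 11->2, 12->3, 13->4, 16->5, 21->6.5, 21->6.5, 23->8.5, 23->8.5, 25->10, 28->11, 30->12, 33->13, 38->14
Step 2: Rank sum for X: R1 = 1 + 2 + 3 + 4 + 5 + 6.5 + 8.5 + 12 = 42.
Step 3: U_X = R1 - n1(n1+1)/2 = 42 - 8*9/2 = 42 - 36 = 6.
       U_Y = n1*n2 - U_X = 48 - 6 = 42.
Step 4: Ties are present, so use the tie-corrected normal approximation (with continuity correction) for the p-value.
Step 5: p-value = 0.023560; compare to alpha = 0.05. reject H0.

U_X = 6, p = 0.023560, reject H0 at alpha = 0.05.


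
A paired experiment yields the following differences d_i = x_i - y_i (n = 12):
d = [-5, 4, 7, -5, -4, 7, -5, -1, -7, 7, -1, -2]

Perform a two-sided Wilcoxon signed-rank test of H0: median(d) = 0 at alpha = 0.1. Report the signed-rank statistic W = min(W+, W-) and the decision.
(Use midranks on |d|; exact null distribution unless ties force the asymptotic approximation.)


Step 1: Drop any zero differences (none here) and take |d_i|.
|d| = [5, 4, 7, 5, 4, 7, 5, 1, 7, 7, 1, 2]
Step 2: Midrank |d_i| (ties get averaged ranks).
ranks: |5|->7, |4|->4.5, |7|->10.5, |5|->7, |4|->4.5, |7|->10.5, |5|->7, |1|->1.5, |7|->10.5, |7|->10.5, |1|->1.5, |2|->3
Step 3: Attach original signs; sum ranks with positive sign and with negative sign.
W+ = 4.5 + 10.5 + 10.5 + 10.5 = 36
W- = 7 + 7 + 4.5 + 7 + 1.5 + 10.5 + 1.5 + 3 = 42
(Check: W+ + W- = 78 should equal n(n+1)/2 = 78.)
Step 4: Test statistic W = min(W+, W-) = 36.
Step 5: Ties in |d|, so use the tie-corrected normal approximation.
        E[W] = n(n+1)/4 = 12*13/4 = 39.
        Tie groups: |d|=1 (t=2), |d|=4 (t=2), |d|=5 (t=3), |d|=7 (t=4); sum(t^3 - t) = 96.
        Var[W] = n(n+1)(2n+1)/24 - sum(t^3-t)/48 = 3900/24 - 96/48 = 160.5.
        z = (W - E[W]) / sqrt(Var[W]) = (36 - 39) / 12.6689 = -0.2368.
        Two-sided p = 2*Phi(z) = 0.812811.
Step 6: alpha = 0.1. fail to reject H0.

W+ = 36, W- = 42, W = min = 36, p = 0.812811, fail to reject H0.


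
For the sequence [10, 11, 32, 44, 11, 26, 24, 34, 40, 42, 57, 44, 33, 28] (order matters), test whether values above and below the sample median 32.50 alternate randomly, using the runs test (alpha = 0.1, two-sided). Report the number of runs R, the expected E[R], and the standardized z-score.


Step 1: Compute median = 32.50; label A = above, B = below.
Labels in order: BBBABBBAAAAAAB  (n_A = 7, n_B = 7)
Step 2: Count runs R = 5.
Step 3: Under H0 (random ordering), E[R] = 2*n_A*n_B/(n_A+n_B) + 1 = 2*7*7/14 + 1 = 8.0000.
        Var[R] = 2*n_A*n_B*(2*n_A*n_B - n_A - n_B) / ((n_A+n_B)^2 * (n_A+n_B-1)) = 8232/2548 = 3.2308.
        SD[R] = 1.7974.
Step 4: Continuity-corrected z = (R + 0.5 - E[R]) / SD[R] = (5 + 0.5 - 8.0000) / 1.7974 = -1.3909.
Step 5: Two-sided p-value via normal approximation = 2*(1 - Phi(|z|)) = 0.164264.
Step 6: alpha = 0.1. fail to reject H0.

R = 5, z = -1.3909, p = 0.164264, fail to reject H0.


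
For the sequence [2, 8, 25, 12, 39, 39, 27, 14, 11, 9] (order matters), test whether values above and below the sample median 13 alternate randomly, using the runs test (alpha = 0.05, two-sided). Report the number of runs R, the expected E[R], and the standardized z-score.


Step 1: Compute median = 13; label A = above, B = below.
Labels in order: BBABAAAABB  (n_A = 5, n_B = 5)
Step 2: Count runs R = 5.
Step 3: Under H0 (random ordering), E[R] = 2*n_A*n_B/(n_A+n_B) + 1 = 2*5*5/10 + 1 = 6.0000.
        Var[R] = 2*n_A*n_B*(2*n_A*n_B - n_A - n_B) / ((n_A+n_B)^2 * (n_A+n_B-1)) = 2000/900 = 2.2222.
        SD[R] = 1.4907.
Step 4: Continuity-corrected z = (R + 0.5 - E[R]) / SD[R] = (5 + 0.5 - 6.0000) / 1.4907 = -0.3354.
Step 5: Two-sided p-value via normal approximation = 2*(1 - Phi(|z|)) = 0.737316.
Step 6: alpha = 0.05. fail to reject H0.

R = 5, z = -0.3354, p = 0.737316, fail to reject H0.


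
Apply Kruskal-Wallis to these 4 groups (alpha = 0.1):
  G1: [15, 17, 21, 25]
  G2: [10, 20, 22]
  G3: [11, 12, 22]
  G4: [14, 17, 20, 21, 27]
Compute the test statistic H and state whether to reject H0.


Step 1: Combine all N = 15 observations and assign midranks.
sorted (value, group, rank): (10,G2,1), (11,G3,2), (12,G3,3), (14,G4,4), (15,G1,5), (17,G1,6.5), (17,G4,6.5), (20,G2,8.5), (20,G4,8.5), (21,G1,10.5), (21,G4,10.5), (22,G2,12.5), (22,G3,12.5), (25,G1,14), (27,G4,15)
Step 2: Sum ranks within each group.
R_1 = 36 (n_1 = 4)
R_2 = 22 (n_2 = 3)
R_3 = 17.5 (n_3 = 3)
R_4 = 44.5 (n_4 = 5)
Step 3: H = 12/(N(N+1)) * sum(R_i^2/n_i) - 3(N+1)
     = 12/(15*16) * (36^2/4 + 22^2/3 + 17.5^2/3 + 44.5^2/5) - 3*16
     = 0.050000 * 983.467 - 48
     = 1.173333.
Step 4: Ties present; correction factor C = 1 - 24/(15^3 - 15) = 0.992857. Corrected H = 1.173333 / 0.992857 = 1.181775.
Step 5: Under H0, H ~ chi^2(3); p-value = 0.757379.
Step 6: alpha = 0.1. fail to reject H0.

H = 1.1818, df = 3, p = 0.757379, fail to reject H0.


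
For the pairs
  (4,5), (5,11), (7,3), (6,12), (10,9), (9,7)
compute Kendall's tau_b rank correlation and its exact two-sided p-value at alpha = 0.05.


Step 1: Enumerate the 15 unordered pairs (i,j) with i<j and classify each by sign(x_j-x_i) * sign(y_j-y_i).
  (1,2):dx=+1,dy=+6->C; (1,3):dx=+3,dy=-2->D; (1,4):dx=+2,dy=+7->C; (1,5):dx=+6,dy=+4->C
  (1,6):dx=+5,dy=+2->C; (2,3):dx=+2,dy=-8->D; (2,4):dx=+1,dy=+1->C; (2,5):dx=+5,dy=-2->D
  (2,6):dx=+4,dy=-4->D; (3,4):dx=-1,dy=+9->D; (3,5):dx=+3,dy=+6->C; (3,6):dx=+2,dy=+4->C
  (4,5):dx=+4,dy=-3->D; (4,6):dx=+3,dy=-5->D; (5,6):dx=-1,dy=-2->C
Step 2: C = 8, D = 7, total pairs = 15.
Step 3: tau = (C - D)/(n(n-1)/2) = (8 - 7)/15 = 0.066667.
Step 4: Exact two-sided p-value (enumerate n! = 720 permutations of y under H0): p = 1.000000.
Step 5: alpha = 0.05. fail to reject H0.

tau_b = 0.0667 (C=8, D=7), p = 1.000000, fail to reject H0.


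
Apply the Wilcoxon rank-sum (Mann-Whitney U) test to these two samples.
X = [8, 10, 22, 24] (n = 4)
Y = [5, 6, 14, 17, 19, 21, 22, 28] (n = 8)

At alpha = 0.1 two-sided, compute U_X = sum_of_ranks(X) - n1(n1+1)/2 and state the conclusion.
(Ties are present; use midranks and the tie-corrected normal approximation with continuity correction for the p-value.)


Step 1: Combine and sort all 12 observations; assign midranks.
sorted (value, group): (5,Y), (6,Y), (8,X), (10,X), (14,Y), (17,Y), (19,Y), (21,Y), (22,X), (22,Y), (24,X), (28,Y)
ranks: 5->1, 6->2, 8->3, 10->4, 14->5, 17->6, 19->7, 21->8, 22->9.5, 22->9.5, 24->11, 28->12
Step 2: Rank sum for X: R1 = 3 + 4 + 9.5 + 11 = 27.5.
Step 3: U_X = R1 - n1(n1+1)/2 = 27.5 - 4*5/2 = 27.5 - 10 = 17.5.
       U_Y = n1*n2 - U_X = 32 - 17.5 = 14.5.
Step 4: Ties are present, so use the tie-corrected normal approximation (with continuity correction) for the p-value.
Step 5: p-value = 0.864901; compare to alpha = 0.1. fail to reject H0.

U_X = 17.5, p = 0.864901, fail to reject H0 at alpha = 0.1.


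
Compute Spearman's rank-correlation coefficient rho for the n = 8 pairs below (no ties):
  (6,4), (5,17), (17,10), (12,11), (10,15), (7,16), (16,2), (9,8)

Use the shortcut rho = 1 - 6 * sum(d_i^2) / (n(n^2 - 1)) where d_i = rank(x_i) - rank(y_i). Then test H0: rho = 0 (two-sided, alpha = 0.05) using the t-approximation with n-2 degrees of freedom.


Step 1: Rank x and y separately (midranks; no ties here).
rank(x): 6->2, 5->1, 17->8, 12->6, 10->5, 7->3, 16->7, 9->4
rank(y): 4->2, 17->8, 10->4, 11->5, 15->6, 16->7, 2->1, 8->3
Step 2: d_i = R_x(i) - R_y(i); compute d_i^2.
  (2-2)^2=0, (1-8)^2=49, (8-4)^2=16, (6-5)^2=1, (5-6)^2=1, (3-7)^2=16, (7-1)^2=36, (4-3)^2=1
sum(d^2) = 120.
Step 3: rho = 1 - 6*120 / (8*(8^2 - 1)) = 1 - 720/504 = -0.428571.
Step 4: Under H0, t = rho * sqrt((n-2)/(1-rho^2)) = -1.1619 ~ t(6).
Step 5: Two-sided p-value from the t-distribution with 6 df = 0.289403.
Step 6: alpha = 0.05. fail to reject H0.

rho = -0.4286, p = 0.289403, fail to reject H0 at alpha = 0.05.


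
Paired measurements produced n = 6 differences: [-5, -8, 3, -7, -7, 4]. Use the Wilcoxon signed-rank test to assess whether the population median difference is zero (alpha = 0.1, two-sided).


Step 1: Drop any zero differences (none here) and take |d_i|.
|d| = [5, 8, 3, 7, 7, 4]
Step 2: Midrank |d_i| (ties get averaged ranks).
ranks: |5|->3, |8|->6, |3|->1, |7|->4.5, |7|->4.5, |4|->2
Step 3: Attach original signs; sum ranks with positive sign and with negative sign.
W+ = 1 + 2 = 3
W- = 3 + 6 + 4.5 + 4.5 = 18
(Check: W+ + W- = 21 should equal n(n+1)/2 = 21.)
Step 4: Test statistic W = min(W+, W-) = 3.
Step 5: Ties in |d|, so use the tie-corrected normal approximation.
        E[W] = n(n+1)/4 = 6*7/4 = 10.5.
        Tie groups: |d|=7 (t=2); sum(t^3 - t) = 6.
        Var[W] = n(n+1)(2n+1)/24 - sum(t^3-t)/48 = 546/24 - 6/48 = 22.625.
        z = (W - E[W]) / sqrt(Var[W]) = (3 - 10.5) / 4.7566 = -1.5768.
        Two-sided p = 2*Phi(z) = 0.114850.
Step 6: alpha = 0.1. fail to reject H0.

W+ = 3, W- = 18, W = min = 3, p = 0.114850, fail to reject H0.


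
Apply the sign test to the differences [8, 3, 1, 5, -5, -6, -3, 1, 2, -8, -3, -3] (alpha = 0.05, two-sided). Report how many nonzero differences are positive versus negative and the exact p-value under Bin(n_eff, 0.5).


Step 1: Discard zero differences. Original n = 12; n_eff = number of nonzero differences = 12.
Nonzero differences (with sign): +8, +3, +1, +5, -5, -6, -3, +1, +2, -8, -3, -3
Step 2: Count signs: positive = 6, negative = 6.
Step 3: Under H0: P(positive) = 0.5, so the number of positives S ~ Bin(12, 0.5).
Step 4: Two-sided exact p-value = sum of Bin(12,0.5) probabilities at or below the observed probability = 1.000000.
Step 5: alpha = 0.05. fail to reject H0.

n_eff = 12, pos = 6, neg = 6, p = 1.000000, fail to reject H0.


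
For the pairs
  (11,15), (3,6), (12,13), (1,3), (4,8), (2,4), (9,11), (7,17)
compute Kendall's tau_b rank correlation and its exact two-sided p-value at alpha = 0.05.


Step 1: Enumerate the 28 unordered pairs (i,j) with i<j and classify each by sign(x_j-x_i) * sign(y_j-y_i).
  (1,2):dx=-8,dy=-9->C; (1,3):dx=+1,dy=-2->D; (1,4):dx=-10,dy=-12->C; (1,5):dx=-7,dy=-7->C
  (1,6):dx=-9,dy=-11->C; (1,7):dx=-2,dy=-4->C; (1,8):dx=-4,dy=+2->D; (2,3):dx=+9,dy=+7->C
  (2,4):dx=-2,dy=-3->C; (2,5):dx=+1,dy=+2->C; (2,6):dx=-1,dy=-2->C; (2,7):dx=+6,dy=+5->C
  (2,8):dx=+4,dy=+11->C; (3,4):dx=-11,dy=-10->C; (3,5):dx=-8,dy=-5->C; (3,6):dx=-10,dy=-9->C
  (3,7):dx=-3,dy=-2->C; (3,8):dx=-5,dy=+4->D; (4,5):dx=+3,dy=+5->C; (4,6):dx=+1,dy=+1->C
  (4,7):dx=+8,dy=+8->C; (4,8):dx=+6,dy=+14->C; (5,6):dx=-2,dy=-4->C; (5,7):dx=+5,dy=+3->C
  (5,8):dx=+3,dy=+9->C; (6,7):dx=+7,dy=+7->C; (6,8):dx=+5,dy=+13->C; (7,8):dx=-2,dy=+6->D
Step 2: C = 24, D = 4, total pairs = 28.
Step 3: tau = (C - D)/(n(n-1)/2) = (24 - 4)/28 = 0.714286.
Step 4: Exact two-sided p-value (enumerate n! = 40320 permutations of y under H0): p = 0.014137.
Step 5: alpha = 0.05. reject H0.

tau_b = 0.7143 (C=24, D=4), p = 0.014137, reject H0.


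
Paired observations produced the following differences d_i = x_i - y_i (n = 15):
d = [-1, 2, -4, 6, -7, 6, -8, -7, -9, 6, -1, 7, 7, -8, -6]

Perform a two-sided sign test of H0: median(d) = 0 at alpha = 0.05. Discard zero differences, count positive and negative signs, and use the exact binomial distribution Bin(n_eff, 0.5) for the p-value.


Step 1: Discard zero differences. Original n = 15; n_eff = number of nonzero differences = 15.
Nonzero differences (with sign): -1, +2, -4, +6, -7, +6, -8, -7, -9, +6, -1, +7, +7, -8, -6
Step 2: Count signs: positive = 6, negative = 9.
Step 3: Under H0: P(positive) = 0.5, so the number of positives S ~ Bin(15, 0.5).
Step 4: Two-sided exact p-value = sum of Bin(15,0.5) probabilities at or below the observed probability = 0.607239.
Step 5: alpha = 0.05. fail to reject H0.

n_eff = 15, pos = 6, neg = 9, p = 0.607239, fail to reject H0.


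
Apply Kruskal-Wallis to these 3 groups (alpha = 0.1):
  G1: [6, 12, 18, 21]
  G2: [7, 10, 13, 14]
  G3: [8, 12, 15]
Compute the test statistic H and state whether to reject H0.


Step 1: Combine all N = 11 observations and assign midranks.
sorted (value, group, rank): (6,G1,1), (7,G2,2), (8,G3,3), (10,G2,4), (12,G1,5.5), (12,G3,5.5), (13,G2,7), (14,G2,8), (15,G3,9), (18,G1,10), (21,G1,11)
Step 2: Sum ranks within each group.
R_1 = 27.5 (n_1 = 4)
R_2 = 21 (n_2 = 4)
R_3 = 17.5 (n_3 = 3)
Step 3: H = 12/(N(N+1)) * sum(R_i^2/n_i) - 3(N+1)
     = 12/(11*12) * (27.5^2/4 + 21^2/4 + 17.5^2/3) - 3*12
     = 0.090909 * 401.396 - 36
     = 0.490530.
Step 4: Ties present; correction factor C = 1 - 6/(11^3 - 11) = 0.995455. Corrected H = 0.490530 / 0.995455 = 0.492770.
Step 5: Under H0, H ~ chi^2(2); p-value = 0.781621.
Step 6: alpha = 0.1. fail to reject H0.

H = 0.4928, df = 2, p = 0.781621, fail to reject H0.


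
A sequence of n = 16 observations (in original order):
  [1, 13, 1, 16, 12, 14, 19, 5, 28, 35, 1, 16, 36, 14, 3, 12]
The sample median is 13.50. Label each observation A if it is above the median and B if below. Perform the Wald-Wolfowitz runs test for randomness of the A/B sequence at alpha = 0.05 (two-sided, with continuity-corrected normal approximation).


Step 1: Compute median = 13.50; label A = above, B = below.
Labels in order: BBBABAABAABAAABB  (n_A = 8, n_B = 8)
Step 2: Count runs R = 9.
Step 3: Under H0 (random ordering), E[R] = 2*n_A*n_B/(n_A+n_B) + 1 = 2*8*8/16 + 1 = 9.0000.
        Var[R] = 2*n_A*n_B*(2*n_A*n_B - n_A - n_B) / ((n_A+n_B)^2 * (n_A+n_B-1)) = 14336/3840 = 3.7333.
        SD[R] = 1.9322.
Step 4: R = E[R], so z = 0 with no continuity correction.
Step 5: Two-sided p-value via normal approximation = 2*(1 - Phi(|z|)) = 1.000000.
Step 6: alpha = 0.05. fail to reject H0.

R = 9, z = 0.0000, p = 1.000000, fail to reject H0.


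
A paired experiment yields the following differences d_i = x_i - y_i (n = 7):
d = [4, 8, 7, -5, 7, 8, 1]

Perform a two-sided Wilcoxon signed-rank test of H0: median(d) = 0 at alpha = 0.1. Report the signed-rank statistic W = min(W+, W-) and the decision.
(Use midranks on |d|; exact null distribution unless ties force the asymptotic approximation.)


Step 1: Drop any zero differences (none here) and take |d_i|.
|d| = [4, 8, 7, 5, 7, 8, 1]
Step 2: Midrank |d_i| (ties get averaged ranks).
ranks: |4|->2, |8|->6.5, |7|->4.5, |5|->3, |7|->4.5, |8|->6.5, |1|->1
Step 3: Attach original signs; sum ranks with positive sign and with negative sign.
W+ = 2 + 6.5 + 4.5 + 4.5 + 6.5 + 1 = 25
W- = 3 = 3
(Check: W+ + W- = 28 should equal n(n+1)/2 = 28.)
Step 4: Test statistic W = min(W+, W-) = 3.
Step 5: Ties in |d|, so use the tie-corrected normal approximation.
        E[W] = n(n+1)/4 = 7*8/4 = 14.
        Tie groups: |d|=7 (t=2), |d|=8 (t=2); sum(t^3 - t) = 12.
        Var[W] = n(n+1)(2n+1)/24 - sum(t^3-t)/48 = 840/24 - 12/48 = 34.75.
        z = (W - E[W]) / sqrt(Var[W]) = (3 - 14) / 5.8949 = -1.8660.
        Two-sided p = 2*Phi(z) = 0.062039.
Step 6: alpha = 0.1. reject H0.

W+ = 25, W- = 3, W = min = 3, p = 0.062039, reject H0.


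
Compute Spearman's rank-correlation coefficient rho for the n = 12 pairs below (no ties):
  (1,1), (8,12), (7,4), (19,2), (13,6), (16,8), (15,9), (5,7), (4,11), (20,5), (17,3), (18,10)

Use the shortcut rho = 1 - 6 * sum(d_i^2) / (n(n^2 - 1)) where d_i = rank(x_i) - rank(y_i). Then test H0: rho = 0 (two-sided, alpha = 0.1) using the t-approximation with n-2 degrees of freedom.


Step 1: Rank x and y separately (midranks; no ties here).
rank(x): 1->1, 8->5, 7->4, 19->11, 13->6, 16->8, 15->7, 5->3, 4->2, 20->12, 17->9, 18->10
rank(y): 1->1, 12->12, 4->4, 2->2, 6->6, 8->8, 9->9, 7->7, 11->11, 5->5, 3->3, 10->10
Step 2: d_i = R_x(i) - R_y(i); compute d_i^2.
  (1-1)^2=0, (5-12)^2=49, (4-4)^2=0, (11-2)^2=81, (6-6)^2=0, (8-8)^2=0, (7-9)^2=4, (3-7)^2=16, (2-11)^2=81, (12-5)^2=49, (9-3)^2=36, (10-10)^2=0
sum(d^2) = 316.
Step 3: rho = 1 - 6*316 / (12*(12^2 - 1)) = 1 - 1896/1716 = -0.104895.
Step 4: Under H0, t = rho * sqrt((n-2)/(1-rho^2)) = -0.3335 ~ t(10).
Step 5: Two-sided p-value from the t-distribution with 10 df = 0.745609.
Step 6: alpha = 0.1. fail to reject H0.

rho = -0.1049, p = 0.745609, fail to reject H0 at alpha = 0.1.


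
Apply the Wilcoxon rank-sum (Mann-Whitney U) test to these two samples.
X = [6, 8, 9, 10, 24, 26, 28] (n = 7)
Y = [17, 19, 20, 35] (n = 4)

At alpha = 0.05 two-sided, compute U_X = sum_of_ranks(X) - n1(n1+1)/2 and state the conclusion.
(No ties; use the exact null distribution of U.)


Step 1: Combine and sort all 11 observations; assign midranks.
sorted (value, group): (6,X), (8,X), (9,X), (10,X), (17,Y), (19,Y), (20,Y), (24,X), (26,X), (28,X), (35,Y)
ranks: 6->1, 8->2, 9->3, 10->4, 17->5, 19->6, 20->7, 24->8, 26->9, 28->10, 35->11
Step 2: Rank sum for X: R1 = 1 + 2 + 3 + 4 + 8 + 9 + 10 = 37.
Step 3: U_X = R1 - n1(n1+1)/2 = 37 - 7*8/2 = 37 - 28 = 9.
       U_Y = n1*n2 - U_X = 28 - 9 = 19.
Step 4: No ties, so the exact null distribution of U (based on enumerating the C(11,7) = 330 equally likely rank assignments) gives the two-sided p-value.
Step 5: p-value = 0.412121; compare to alpha = 0.05. fail to reject H0.

U_X = 9, p = 0.412121, fail to reject H0 at alpha = 0.05.


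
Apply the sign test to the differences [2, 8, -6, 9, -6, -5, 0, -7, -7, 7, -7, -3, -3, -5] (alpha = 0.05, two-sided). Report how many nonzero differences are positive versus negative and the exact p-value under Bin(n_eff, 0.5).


Step 1: Discard zero differences. Original n = 14; n_eff = number of nonzero differences = 13.
Nonzero differences (with sign): +2, +8, -6, +9, -6, -5, -7, -7, +7, -7, -3, -3, -5
Step 2: Count signs: positive = 4, negative = 9.
Step 3: Under H0: P(positive) = 0.5, so the number of positives S ~ Bin(13, 0.5).
Step 4: Two-sided exact p-value = sum of Bin(13,0.5) probabilities at or below the observed probability = 0.266846.
Step 5: alpha = 0.05. fail to reject H0.

n_eff = 13, pos = 4, neg = 9, p = 0.266846, fail to reject H0.


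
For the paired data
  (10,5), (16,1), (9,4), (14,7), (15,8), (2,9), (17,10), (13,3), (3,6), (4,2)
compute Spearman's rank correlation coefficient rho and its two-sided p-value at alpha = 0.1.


Step 1: Rank x and y separately (midranks; no ties here).
rank(x): 10->5, 16->9, 9->4, 14->7, 15->8, 2->1, 17->10, 13->6, 3->2, 4->3
rank(y): 5->5, 1->1, 4->4, 7->7, 8->8, 9->9, 10->10, 3->3, 6->6, 2->2
Step 2: d_i = R_x(i) - R_y(i); compute d_i^2.
  (5-5)^2=0, (9-1)^2=64, (4-4)^2=0, (7-7)^2=0, (8-8)^2=0, (1-9)^2=64, (10-10)^2=0, (6-3)^2=9, (2-6)^2=16, (3-2)^2=1
sum(d^2) = 154.
Step 3: rho = 1 - 6*154 / (10*(10^2 - 1)) = 1 - 924/990 = 0.066667.
Step 4: Under H0, t = rho * sqrt((n-2)/(1-rho^2)) = 0.1890 ~ t(8).
Step 5: Two-sided p-value from the t-distribution with 8 df = 0.854813.
Step 6: alpha = 0.1. fail to reject H0.

rho = 0.0667, p = 0.854813, fail to reject H0 at alpha = 0.1.


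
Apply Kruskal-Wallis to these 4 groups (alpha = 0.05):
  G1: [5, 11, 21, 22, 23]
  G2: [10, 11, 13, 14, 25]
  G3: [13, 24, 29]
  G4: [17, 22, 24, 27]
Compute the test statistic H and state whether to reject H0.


Step 1: Combine all N = 17 observations and assign midranks.
sorted (value, group, rank): (5,G1,1), (10,G2,2), (11,G1,3.5), (11,G2,3.5), (13,G2,5.5), (13,G3,5.5), (14,G2,7), (17,G4,8), (21,G1,9), (22,G1,10.5), (22,G4,10.5), (23,G1,12), (24,G3,13.5), (24,G4,13.5), (25,G2,15), (27,G4,16), (29,G3,17)
Step 2: Sum ranks within each group.
R_1 = 36 (n_1 = 5)
R_2 = 33 (n_2 = 5)
R_3 = 36 (n_3 = 3)
R_4 = 48 (n_4 = 4)
Step 3: H = 12/(N(N+1)) * sum(R_i^2/n_i) - 3(N+1)
     = 12/(17*18) * (36^2/5 + 33^2/5 + 36^2/3 + 48^2/4) - 3*18
     = 0.039216 * 1485 - 54
     = 4.235294.
Step 4: Ties present; correction factor C = 1 - 24/(17^3 - 17) = 0.995098. Corrected H = 4.235294 / 0.995098 = 4.256158.
Step 5: Under H0, H ~ chi^2(3); p-value = 0.235099.
Step 6: alpha = 0.05. fail to reject H0.

H = 4.2562, df = 3, p = 0.235099, fail to reject H0.


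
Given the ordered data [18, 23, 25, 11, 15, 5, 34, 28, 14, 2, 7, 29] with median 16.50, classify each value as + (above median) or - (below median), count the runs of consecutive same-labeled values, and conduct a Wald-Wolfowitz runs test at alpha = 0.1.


Step 1: Compute median = 16.50; label A = above, B = below.
Labels in order: AAABBBAABBBA  (n_A = 6, n_B = 6)
Step 2: Count runs R = 5.
Step 3: Under H0 (random ordering), E[R] = 2*n_A*n_B/(n_A+n_B) + 1 = 2*6*6/12 + 1 = 7.0000.
        Var[R] = 2*n_A*n_B*(2*n_A*n_B - n_A - n_B) / ((n_A+n_B)^2 * (n_A+n_B-1)) = 4320/1584 = 2.7273.
        SD[R] = 1.6514.
Step 4: Continuity-corrected z = (R + 0.5 - E[R]) / SD[R] = (5 + 0.5 - 7.0000) / 1.6514 = -0.9083.
Step 5: Two-sided p-value via normal approximation = 2*(1 - Phi(|z|)) = 0.363722.
Step 6: alpha = 0.1. fail to reject H0.

R = 5, z = -0.9083, p = 0.363722, fail to reject H0.


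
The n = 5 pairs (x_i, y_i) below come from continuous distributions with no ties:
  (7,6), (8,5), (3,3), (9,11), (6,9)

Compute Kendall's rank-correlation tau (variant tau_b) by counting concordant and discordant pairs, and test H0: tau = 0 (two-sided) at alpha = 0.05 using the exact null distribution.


Step 1: Enumerate the 10 unordered pairs (i,j) with i<j and classify each by sign(x_j-x_i) * sign(y_j-y_i).
  (1,2):dx=+1,dy=-1->D; (1,3):dx=-4,dy=-3->C; (1,4):dx=+2,dy=+5->C; (1,5):dx=-1,dy=+3->D
  (2,3):dx=-5,dy=-2->C; (2,4):dx=+1,dy=+6->C; (2,5):dx=-2,dy=+4->D; (3,4):dx=+6,dy=+8->C
  (3,5):dx=+3,dy=+6->C; (4,5):dx=-3,dy=-2->C
Step 2: C = 7, D = 3, total pairs = 10.
Step 3: tau = (C - D)/(n(n-1)/2) = (7 - 3)/10 = 0.400000.
Step 4: Exact two-sided p-value (enumerate n! = 120 permutations of y under H0): p = 0.483333.
Step 5: alpha = 0.05. fail to reject H0.

tau_b = 0.4000 (C=7, D=3), p = 0.483333, fail to reject H0.


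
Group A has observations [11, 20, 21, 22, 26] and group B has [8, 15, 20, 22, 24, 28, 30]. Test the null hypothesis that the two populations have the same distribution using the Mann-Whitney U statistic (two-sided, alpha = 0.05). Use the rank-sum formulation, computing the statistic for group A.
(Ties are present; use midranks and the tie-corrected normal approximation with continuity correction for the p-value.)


Step 1: Combine and sort all 12 observations; assign midranks.
sorted (value, group): (8,Y), (11,X), (15,Y), (20,X), (20,Y), (21,X), (22,X), (22,Y), (24,Y), (26,X), (28,Y), (30,Y)
ranks: 8->1, 11->2, 15->3, 20->4.5, 20->4.5, 21->6, 22->7.5, 22->7.5, 24->9, 26->10, 28->11, 30->12
Step 2: Rank sum for X: R1 = 2 + 4.5 + 6 + 7.5 + 10 = 30.
Step 3: U_X = R1 - n1(n1+1)/2 = 30 - 5*6/2 = 30 - 15 = 15.
       U_Y = n1*n2 - U_X = 35 - 15 = 20.
Step 4: Ties are present, so use the tie-corrected normal approximation (with continuity correction) for the p-value.
Step 5: p-value = 0.744469; compare to alpha = 0.05. fail to reject H0.

U_X = 15, p = 0.744469, fail to reject H0 at alpha = 0.05.


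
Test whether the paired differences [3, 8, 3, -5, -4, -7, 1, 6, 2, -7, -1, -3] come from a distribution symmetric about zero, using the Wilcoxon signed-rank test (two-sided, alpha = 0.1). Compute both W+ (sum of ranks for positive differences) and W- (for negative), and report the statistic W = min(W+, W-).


Step 1: Drop any zero differences (none here) and take |d_i|.
|d| = [3, 8, 3, 5, 4, 7, 1, 6, 2, 7, 1, 3]
Step 2: Midrank |d_i| (ties get averaged ranks).
ranks: |3|->5, |8|->12, |3|->5, |5|->8, |4|->7, |7|->10.5, |1|->1.5, |6|->9, |2|->3, |7|->10.5, |1|->1.5, |3|->5
Step 3: Attach original signs; sum ranks with positive sign and with negative sign.
W+ = 5 + 12 + 5 + 1.5 + 9 + 3 = 35.5
W- = 8 + 7 + 10.5 + 10.5 + 1.5 + 5 = 42.5
(Check: W+ + W- = 78 should equal n(n+1)/2 = 78.)
Step 4: Test statistic W = min(W+, W-) = 35.5.
Step 5: Ties in |d|, so use the tie-corrected normal approximation.
        E[W] = n(n+1)/4 = 12*13/4 = 39.
        Tie groups: |d|=1 (t=2), |d|=3 (t=3), |d|=7 (t=2); sum(t^3 - t) = 36.
        Var[W] = n(n+1)(2n+1)/24 - sum(t^3-t)/48 = 3900/24 - 36/48 = 161.75.
        z = (W - E[W]) / sqrt(Var[W]) = (35.5 - 39) / 12.7181 = -0.2752.
        Two-sided p = 2*Phi(z) = 0.783164.
Step 6: alpha = 0.1. fail to reject H0.

W+ = 35.5, W- = 42.5, W = min = 35.5, p = 0.783164, fail to reject H0.


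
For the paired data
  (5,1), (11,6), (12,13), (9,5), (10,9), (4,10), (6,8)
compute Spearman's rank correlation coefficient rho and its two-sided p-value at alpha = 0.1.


Step 1: Rank x and y separately (midranks; no ties here).
rank(x): 5->2, 11->6, 12->7, 9->4, 10->5, 4->1, 6->3
rank(y): 1->1, 6->3, 13->7, 5->2, 9->5, 10->6, 8->4
Step 2: d_i = R_x(i) - R_y(i); compute d_i^2.
  (2-1)^2=1, (6-3)^2=9, (7-7)^2=0, (4-2)^2=4, (5-5)^2=0, (1-6)^2=25, (3-4)^2=1
sum(d^2) = 40.
Step 3: rho = 1 - 6*40 / (7*(7^2 - 1)) = 1 - 240/336 = 0.285714.
Step 4: Under H0, t = rho * sqrt((n-2)/(1-rho^2)) = 0.6667 ~ t(5).
Step 5: Two-sided p-value from the t-distribution with 5 df = 0.534509.
Step 6: alpha = 0.1. fail to reject H0.

rho = 0.2857, p = 0.534509, fail to reject H0 at alpha = 0.1.


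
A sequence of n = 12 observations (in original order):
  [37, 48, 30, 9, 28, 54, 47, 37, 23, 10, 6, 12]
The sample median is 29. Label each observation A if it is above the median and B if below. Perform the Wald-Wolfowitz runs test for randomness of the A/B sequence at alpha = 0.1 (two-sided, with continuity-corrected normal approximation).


Step 1: Compute median = 29; label A = above, B = below.
Labels in order: AAABBAAABBBB  (n_A = 6, n_B = 6)
Step 2: Count runs R = 4.
Step 3: Under H0 (random ordering), E[R] = 2*n_A*n_B/(n_A+n_B) + 1 = 2*6*6/12 + 1 = 7.0000.
        Var[R] = 2*n_A*n_B*(2*n_A*n_B - n_A - n_B) / ((n_A+n_B)^2 * (n_A+n_B-1)) = 4320/1584 = 2.7273.
        SD[R] = 1.6514.
Step 4: Continuity-corrected z = (R + 0.5 - E[R]) / SD[R] = (4 + 0.5 - 7.0000) / 1.6514 = -1.5138.
Step 5: Two-sided p-value via normal approximation = 2*(1 - Phi(|z|)) = 0.130070.
Step 6: alpha = 0.1. fail to reject H0.

R = 4, z = -1.5138, p = 0.130070, fail to reject H0.


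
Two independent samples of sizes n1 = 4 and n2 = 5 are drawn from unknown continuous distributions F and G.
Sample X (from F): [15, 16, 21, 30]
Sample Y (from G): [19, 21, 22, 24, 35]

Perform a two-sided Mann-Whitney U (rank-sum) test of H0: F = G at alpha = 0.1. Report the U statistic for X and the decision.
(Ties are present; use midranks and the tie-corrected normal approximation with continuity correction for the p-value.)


Step 1: Combine and sort all 9 observations; assign midranks.
sorted (value, group): (15,X), (16,X), (19,Y), (21,X), (21,Y), (22,Y), (24,Y), (30,X), (35,Y)
ranks: 15->1, 16->2, 19->3, 21->4.5, 21->4.5, 22->6, 24->7, 30->8, 35->9
Step 2: Rank sum for X: R1 = 1 + 2 + 4.5 + 8 = 15.5.
Step 3: U_X = R1 - n1(n1+1)/2 = 15.5 - 4*5/2 = 15.5 - 10 = 5.5.
       U_Y = n1*n2 - U_X = 20 - 5.5 = 14.5.
Step 4: Ties are present, so use the tie-corrected normal approximation (with continuity correction) for the p-value.
Step 5: p-value = 0.325163; compare to alpha = 0.1. fail to reject H0.

U_X = 5.5, p = 0.325163, fail to reject H0 at alpha = 0.1.
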